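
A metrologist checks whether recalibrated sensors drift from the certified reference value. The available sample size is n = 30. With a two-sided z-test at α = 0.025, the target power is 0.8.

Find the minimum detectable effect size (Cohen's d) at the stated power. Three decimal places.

d ≈ 0.563

Required noncentrality: δ = z_{0.0125} + z_{0.20} = 2.241 + 0.842 = 3.083.
(The second rejection-region term Φ(−δ − z_{α/2}) is negligible and dropped.)
δ = d·√n ⇒ d = δ/√n = 3.083/√30 = 0.5629.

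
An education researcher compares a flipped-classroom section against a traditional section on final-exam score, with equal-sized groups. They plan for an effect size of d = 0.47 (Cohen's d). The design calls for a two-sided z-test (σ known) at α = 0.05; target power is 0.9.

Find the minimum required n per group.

Set Φ(δ − 1.960) = 0.9; then δ − 1.960 = Φ⁻¹(0.9) = 1.282, giving δ = 3.242.
(Ignoring the negligible lower-tail rejection probability gives the usual closed-form inversion.)
δ = d·√(n/2) ⇒ n = 2(δ/d)² = 2 × (3.242 / 0.47)² = 95.13.
Round up to the next whole unit.

n = 96 per group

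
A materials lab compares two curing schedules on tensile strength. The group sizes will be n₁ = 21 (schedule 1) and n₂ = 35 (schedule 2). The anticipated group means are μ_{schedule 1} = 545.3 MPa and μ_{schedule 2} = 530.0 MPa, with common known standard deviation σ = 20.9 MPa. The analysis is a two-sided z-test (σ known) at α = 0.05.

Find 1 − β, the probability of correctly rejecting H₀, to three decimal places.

Power ≈ 0.756

Standardized effect: d = |μ_{schedule 1} − μ_{schedule 2}| / σ = |545.3 − 530.0| / 20.9 = 0.7321
Noncentrality parameter: δ = d / √(1/n₁ + 1/n₂) = 0.7321 / √(1/21 + 1/35) = 2.6521
Critical value for a two-sided test at α = 0.05: z_{α/2} = 1.960.
Power = Φ(δ − 1.960) + Φ(−δ − 1.960) = Φ(0.692) + Φ(-4.612) = 0.7556 + 0.0000 = 0.7556.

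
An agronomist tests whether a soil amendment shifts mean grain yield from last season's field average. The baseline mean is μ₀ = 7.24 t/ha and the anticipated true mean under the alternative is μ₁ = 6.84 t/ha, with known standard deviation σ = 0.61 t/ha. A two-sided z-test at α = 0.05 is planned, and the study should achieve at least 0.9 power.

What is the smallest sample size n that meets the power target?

n = 25

Standardized effect: d = |μ₁ − μ₀| / σ = |6.84 − 7.24| / 0.61 = 0.6557
For power 0.9 need Φ(δ − z_{0.025}) = 0.9, so δ = z_{0.025} + z_{0.10} = 1.960 + 1.282 = 3.242.
(For δ > 0 the lower-tail rejection region contributes negligibly to power, so the one-term inversion is standard.)
δ = d·√n ⇒ n = (δ/d)² = (3.242 / 0.6557)² = 24.44.
Rounding up, n = 25.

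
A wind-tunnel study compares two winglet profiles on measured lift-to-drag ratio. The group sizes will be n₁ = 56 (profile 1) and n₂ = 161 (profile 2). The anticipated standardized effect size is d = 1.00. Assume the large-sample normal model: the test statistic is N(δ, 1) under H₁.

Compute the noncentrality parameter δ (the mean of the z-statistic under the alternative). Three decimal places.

δ = d / √(1/n₁ + 1/n₂) = 1.00 / √(1/56 + 1/161) = 6.4458

δ ≈ 6.446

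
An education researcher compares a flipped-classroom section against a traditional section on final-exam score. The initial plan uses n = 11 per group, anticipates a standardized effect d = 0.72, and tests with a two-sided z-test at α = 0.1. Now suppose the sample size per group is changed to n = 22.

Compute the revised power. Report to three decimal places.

With n = 22 per group: δ = d·√(n/2) = 0.72 × √(22/2) = 2.3880. Critical value z_{0.05} = 1.645.
Revised power = Φ(δ − 1.645) + Φ(−δ − 1.645) = Φ(0.743) + Φ(-4.033) = 0.7713 + 0.0000 = 0.7713.

Power ≈ 0.771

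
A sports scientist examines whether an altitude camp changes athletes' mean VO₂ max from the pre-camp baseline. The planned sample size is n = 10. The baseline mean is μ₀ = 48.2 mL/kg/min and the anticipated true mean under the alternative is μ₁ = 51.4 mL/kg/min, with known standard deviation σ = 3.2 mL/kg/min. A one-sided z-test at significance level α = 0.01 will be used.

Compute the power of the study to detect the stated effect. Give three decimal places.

Power ≈ 0.798

Standardized effect: d = |μ₁ − μ₀| / σ = |51.4 − 48.2| / 3.2 = 1.0000
Noncentrality parameter: δ = d·√n = 1.0000 × √10 = 3.1623
One-sided α = 0.01 → critical value z_{0.01} = 2.326.
Power = P(Z > 2.326 − δ) = Φ(0.836) = 0.7984.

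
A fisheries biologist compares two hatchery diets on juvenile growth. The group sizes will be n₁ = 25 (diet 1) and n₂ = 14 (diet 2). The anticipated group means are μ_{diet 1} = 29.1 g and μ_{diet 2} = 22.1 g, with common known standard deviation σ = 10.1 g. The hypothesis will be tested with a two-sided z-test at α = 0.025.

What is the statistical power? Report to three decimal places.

Standardized effect: d = |μ_{diet 1} − μ_{diet 2}| / σ = |29.1 − 22.1| / 10.1 = 0.6931
Noncentrality parameter: δ = d / √(1/n₁ + 1/n₂) = 0.6931 / √(1/25 + 1/14) = 2.0762
Critical value for a two-sided test at α = 0.025: z_{α/2} = 2.241.
Power = Φ(δ − 2.241) + Φ(−δ − 2.241) = Φ(-0.165) + Φ(-4.318) = 0.4344 + 0.0000 = 0.4344.

Power ≈ 0.434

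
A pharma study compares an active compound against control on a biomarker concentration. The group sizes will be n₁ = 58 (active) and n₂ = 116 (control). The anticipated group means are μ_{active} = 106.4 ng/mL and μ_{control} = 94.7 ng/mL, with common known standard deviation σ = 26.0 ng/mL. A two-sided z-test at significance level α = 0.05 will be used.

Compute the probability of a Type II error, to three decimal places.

Standardized effect: d = |μ_{active} − μ_{control}| / σ = |106.4 − 94.7| / 26.0 = 0.4500
Noncentrality parameter: δ = d / √(1/n₁ + 1/n₂) = 0.4500 / √(1/58 + 1/116) = 2.7982
Two-sided α = 0.05 → critical value z_{0.025} = 1.960.
Power = Φ(δ − 1.960) + Φ(−δ − 1.960) = Φ(0.838) + Φ(-4.758) = 0.7991 + 0.0000 = 0.7991.
Type II error: β = 1 − power = 1 − 0.7991 = 0.2009.

β ≈ 0.201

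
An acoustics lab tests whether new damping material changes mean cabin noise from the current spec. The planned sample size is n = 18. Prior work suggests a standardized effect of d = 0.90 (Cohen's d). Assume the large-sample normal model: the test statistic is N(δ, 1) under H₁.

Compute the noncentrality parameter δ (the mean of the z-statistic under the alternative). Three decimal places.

δ ≈ 3.818

The noncentrality parameter scales effect size by the design's sample-size factor: δ = d·√n = 0.90 × √18 = 3.8184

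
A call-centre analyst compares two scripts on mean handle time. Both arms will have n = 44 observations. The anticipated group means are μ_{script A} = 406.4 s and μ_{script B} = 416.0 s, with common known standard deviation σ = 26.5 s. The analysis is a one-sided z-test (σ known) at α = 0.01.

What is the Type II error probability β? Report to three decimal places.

Standardized effect: d = |μ_{script A} − μ_{script B}| / σ = |406.4 − 416.0| / 26.5 = 0.3623
Noncentrality parameter: δ = d·√(n/2) = 0.3623 × √(44/2) = 1.6992
One-sided α = 0.01 → critical value z_{0.01} = 2.326.
Power = P(Z > 2.326 − δ) = Φ(-0.627) = 0.2653.
Type II error: β = 1 − power = 1 − 0.2653 = 0.7347.

β ≈ 0.735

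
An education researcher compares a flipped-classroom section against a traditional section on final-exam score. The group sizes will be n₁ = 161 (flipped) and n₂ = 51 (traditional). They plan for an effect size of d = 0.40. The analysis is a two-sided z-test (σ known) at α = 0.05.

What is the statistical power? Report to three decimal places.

Noncentrality parameter: δ = d / √(1/n₁ + 1/n₂) = 0.40 / √(1/161 + 1/51) = 2.4894
Critical value for a two-sided test at α = 0.05: z_{α/2} = 1.960.
Power = Φ(δ − 1.960) + Φ(−δ − 1.960) = Φ(0.529) + Φ(-4.449) = 0.7017 + 0.0000 = 0.7017.

Power ≈ 0.702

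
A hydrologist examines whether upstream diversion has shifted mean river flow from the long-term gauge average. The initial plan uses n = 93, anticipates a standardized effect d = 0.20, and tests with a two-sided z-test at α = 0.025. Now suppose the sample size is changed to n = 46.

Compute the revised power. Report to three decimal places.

Power ≈ 0.188

With n = 46: δ = d·√n = 0.20 × √46 = 1.3565. Critical value z_{0.0125} = 2.241.
Revised power = Φ(δ − 2.241) + Φ(−δ − 2.241) = Φ(-0.885) + Φ(-3.598) = 0.1881 + 0.0002 = 0.1883.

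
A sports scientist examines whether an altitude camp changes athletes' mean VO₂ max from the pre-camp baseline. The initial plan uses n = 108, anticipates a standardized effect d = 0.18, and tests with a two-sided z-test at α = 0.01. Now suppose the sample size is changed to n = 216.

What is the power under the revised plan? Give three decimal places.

Power ≈ 0.528

With n = 216: δ = d·√n = 0.18 × √216 = 2.6454. Critical value z_{0.005} = 2.576.
Revised power = Φ(δ − 2.576) + Φ(−δ − 2.576) = Φ(0.070) + Φ(-5.221) = 0.5278 + 0.0000 = 0.5278.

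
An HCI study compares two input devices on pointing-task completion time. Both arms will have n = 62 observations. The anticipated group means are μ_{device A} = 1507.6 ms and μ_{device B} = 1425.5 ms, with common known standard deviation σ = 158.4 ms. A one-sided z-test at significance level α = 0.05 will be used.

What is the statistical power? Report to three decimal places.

Standardized effect: d = |μ_{device A} − μ_{device B}| / σ = |1507.6 − 1425.5| / 158.4 = 0.5183
Noncentrality parameter: δ = d·√(n/2) = 0.5183 × √(62/2) = 2.8858
Critical value for a one-sided test at α = 0.05: z_α = 1.645.
Power = Φ(δ − 1.645) = Φ(1.241) = 0.8927.

Power ≈ 0.893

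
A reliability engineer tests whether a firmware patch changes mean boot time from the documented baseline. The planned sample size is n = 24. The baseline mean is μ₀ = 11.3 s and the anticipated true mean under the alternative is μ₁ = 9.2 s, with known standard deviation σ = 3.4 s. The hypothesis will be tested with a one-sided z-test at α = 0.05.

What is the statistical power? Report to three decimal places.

Power ≈ 0.916

Standardized effect: d = |μ₁ − μ₀| / σ = |9.2 − 11.3| / 3.4 = 0.6176
Noncentrality parameter: δ = d·√n = 0.6176 × √24 = 3.0258
One-sided α = 0.05 → critical value z_{0.05} = 1.645.
Power = P(Z > 1.645 − δ) = Φ(1.381) = 0.9164.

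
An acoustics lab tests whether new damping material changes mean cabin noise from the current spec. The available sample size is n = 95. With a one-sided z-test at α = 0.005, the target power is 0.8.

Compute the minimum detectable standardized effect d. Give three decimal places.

Need Φ(δ − 2.576) = 0.8, so δ = 2.576 + 0.842 = 3.417.
δ = d·√n ⇒ d = δ/√n = 3.417/√95 = 0.3506.

d ≈ 0.351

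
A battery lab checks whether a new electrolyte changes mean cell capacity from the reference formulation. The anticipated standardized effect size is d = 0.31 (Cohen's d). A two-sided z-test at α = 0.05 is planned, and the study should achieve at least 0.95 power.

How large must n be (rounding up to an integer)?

For power 0.95 need Φ(δ − z_{0.025}) = 0.95, so δ = z_{0.025} + z_{0.05} = 1.960 + 1.645 = 3.605.
(For δ > 0 the lower-tail rejection region contributes negligibly to power, so the one-term inversion is standard.)
δ = d·√n ⇒ n = (δ/d)² = (3.605 / 0.31)² = 135.22.
Round up to the next whole unit.

n = 136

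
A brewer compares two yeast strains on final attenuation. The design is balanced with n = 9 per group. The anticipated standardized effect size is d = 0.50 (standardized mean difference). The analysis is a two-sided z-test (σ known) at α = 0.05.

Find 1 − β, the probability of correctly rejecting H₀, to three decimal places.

Power ≈ 0.186

Noncentrality parameter: δ = d·√(n/2) = 0.50 × √(9/2) = 1.0607
Critical value for a two-sided test at α = 0.05: z_{α/2} = 1.960.
Power = Φ(δ − 1.960) + Φ(−δ − 1.960) = Φ(-0.899) + Φ(-3.021) = 0.1842 + 0.0013 = 0.1855.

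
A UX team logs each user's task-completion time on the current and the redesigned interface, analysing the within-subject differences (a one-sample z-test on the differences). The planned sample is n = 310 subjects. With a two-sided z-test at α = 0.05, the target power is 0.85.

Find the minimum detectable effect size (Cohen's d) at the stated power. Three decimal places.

Required noncentrality: δ = z_{0.025} + z_{0.15} = 1.960 + 1.036 = 2.996.
(The second rejection-region term Φ(−δ − z_{α/2}) is negligible and dropped.)
δ = d·√n ⇒ d = δ/√n = 2.996/√310 = 0.1702.

d ≈ 0.170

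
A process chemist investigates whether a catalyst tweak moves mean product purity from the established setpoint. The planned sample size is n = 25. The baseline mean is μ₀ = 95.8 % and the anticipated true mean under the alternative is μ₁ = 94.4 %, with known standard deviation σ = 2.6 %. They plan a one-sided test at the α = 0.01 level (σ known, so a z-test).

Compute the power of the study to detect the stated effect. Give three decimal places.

Power ≈ 0.643

Standardized effect: d = |μ₁ − μ₀| / σ = |94.4 − 95.8| / 2.6 = 0.5385
Noncentrality parameter: δ = d·√n = 0.5385 × √25 = 2.6923
Critical value for a one-sided test at α = 0.01: z_α = 2.326.
Power = Φ(δ − 2.326) = Φ(0.366) = 0.6428.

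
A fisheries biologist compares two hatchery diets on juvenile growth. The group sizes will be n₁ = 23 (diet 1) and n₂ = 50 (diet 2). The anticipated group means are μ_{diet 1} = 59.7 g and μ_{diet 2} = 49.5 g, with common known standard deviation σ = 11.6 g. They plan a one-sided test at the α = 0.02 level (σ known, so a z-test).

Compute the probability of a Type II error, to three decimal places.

Standardized effect: d = |μ_{diet 1} − μ_{diet 2}| / σ = |59.7 − 49.5| / 11.6 = 0.8793
Noncentrality parameter: λ = d / √(1/n₁ + 1/n₂) = 0.8793 / √(1/23 + 1/50) = 3.4900
One-sided α = 0.02 → critical value z_{0.02} = 2.054.
Power = Φ(λ − 2.054) = Φ(1.436) = 0.9245.
Type II error: β = 1 − power = 1 − 0.9245 = 0.0755.

β ≈ 0.075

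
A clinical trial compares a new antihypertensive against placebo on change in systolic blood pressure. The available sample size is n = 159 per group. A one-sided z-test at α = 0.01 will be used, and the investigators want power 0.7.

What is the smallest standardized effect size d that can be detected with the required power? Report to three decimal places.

d ≈ 0.320

Need Φ(δ − 2.326) = 0.7, so δ = 2.326 + 0.524 = 2.851.
δ = d·√(n/2) ⇒ d = δ/√(n/2) = 2.851/√(159/2) = 0.3197.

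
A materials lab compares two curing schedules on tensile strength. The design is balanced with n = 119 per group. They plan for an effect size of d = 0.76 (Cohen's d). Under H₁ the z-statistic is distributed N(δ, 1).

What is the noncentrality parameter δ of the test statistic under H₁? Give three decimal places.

δ = d·√(n/2) = 0.76 × √(119/2) = 5.8624

δ ≈ 5.862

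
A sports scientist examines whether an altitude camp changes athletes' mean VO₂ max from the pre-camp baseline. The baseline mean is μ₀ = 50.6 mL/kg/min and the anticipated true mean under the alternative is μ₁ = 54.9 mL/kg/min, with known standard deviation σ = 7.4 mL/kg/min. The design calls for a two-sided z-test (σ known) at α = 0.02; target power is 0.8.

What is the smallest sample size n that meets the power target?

Standardized effect: d = |μ₁ − μ₀| / σ = |54.9 − 50.6| / 7.4 = 0.5811
For power 0.8 need Φ(δ − z_{0.01}) = 0.8, so δ = z_{0.01} + z_{0.20} = 2.326 + 0.842 = 3.168.
(For δ > 0 the lower-tail rejection region contributes negligibly to power, so the one-term inversion is standard.)
δ = d·√n ⇒ n = (δ/d)² = (3.168 / 0.5811)² = 29.72.
Rounding up, n = 30.

n = 30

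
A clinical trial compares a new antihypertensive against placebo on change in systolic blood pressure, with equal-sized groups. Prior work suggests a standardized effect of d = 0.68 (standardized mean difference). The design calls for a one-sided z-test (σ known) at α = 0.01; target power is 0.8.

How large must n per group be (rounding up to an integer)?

n = 44 per group

Set Φ(δ − 2.326) = 0.8; then δ − 2.326 = Φ⁻¹(0.8) = 0.842, giving δ = 3.168.
δ = d·√(n/2) ⇒ n = 2(δ/d)² = 2 × (3.168 / 0.68)² = 43.41.
Round up to the next whole unit.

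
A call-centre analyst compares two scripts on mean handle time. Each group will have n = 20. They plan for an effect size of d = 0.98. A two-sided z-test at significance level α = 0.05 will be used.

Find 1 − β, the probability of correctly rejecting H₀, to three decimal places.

Power ≈ 0.873

Noncentrality parameter: δ = d·√(n/2) = 0.98 × √(20/2) = 3.0990
Two-sided α = 0.05 → critical value z_{0.025} = 1.960.
Power = Φ(δ − 1.960) + Φ(−δ − 1.960) = Φ(1.139) + Φ(-5.059) = 0.8727 + 0.0000 = 0.8727.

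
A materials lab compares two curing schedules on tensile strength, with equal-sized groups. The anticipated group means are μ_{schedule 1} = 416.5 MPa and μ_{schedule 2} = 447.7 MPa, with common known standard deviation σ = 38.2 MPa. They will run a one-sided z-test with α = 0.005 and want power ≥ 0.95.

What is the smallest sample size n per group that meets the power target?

Standardized effect: d = |μ_{schedule 1} − μ_{schedule 2}| / σ = |416.5 − 447.7| / 38.2 = 0.8168
For power 0.95 need Φ(δ − z_{0.005}) = 0.95, so δ = z_{0.005} + z_{0.05} = 2.576 + 1.645 = 4.221.
δ = d·√(n/2) ⇒ n = 2(δ/d)² = 2 × (4.221 / 0.8168)² = 53.41.
Round up to the next whole unit.

n = 54 per group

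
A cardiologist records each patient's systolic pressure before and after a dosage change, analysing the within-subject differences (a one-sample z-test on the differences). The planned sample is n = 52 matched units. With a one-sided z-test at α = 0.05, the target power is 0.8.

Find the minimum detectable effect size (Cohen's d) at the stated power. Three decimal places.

d ≈ 0.345

Required noncentrality: δ = z_{0.05} + z_{0.20} = 1.645 + 0.842 = 2.486.
δ = d·√n ⇒ d = δ/√n = 2.486/√52 = 0.3448.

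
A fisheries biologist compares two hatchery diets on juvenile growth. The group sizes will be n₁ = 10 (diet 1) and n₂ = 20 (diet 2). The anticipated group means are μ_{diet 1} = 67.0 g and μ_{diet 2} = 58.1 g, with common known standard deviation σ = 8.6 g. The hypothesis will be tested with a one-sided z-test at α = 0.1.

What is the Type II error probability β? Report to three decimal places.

β ≈ 0.082

Standardized effect: d = |μ_{diet 1} − μ_{diet 2}| / σ = |67.0 − 58.1| / 8.6 = 1.0349
Noncentrality parameter: δ = d / √(1/n₁ + 1/n₂) = 1.0349 / √(1/10 + 1/20) = 2.6721
Critical value for a one-sided test at α = 0.1: z_α = 1.282.
Power = P(Z > 1.282 − δ) = Φ(1.391) = 0.9178.
Type II error: β = 1 − power = 1 − 0.9178 = 0.0822.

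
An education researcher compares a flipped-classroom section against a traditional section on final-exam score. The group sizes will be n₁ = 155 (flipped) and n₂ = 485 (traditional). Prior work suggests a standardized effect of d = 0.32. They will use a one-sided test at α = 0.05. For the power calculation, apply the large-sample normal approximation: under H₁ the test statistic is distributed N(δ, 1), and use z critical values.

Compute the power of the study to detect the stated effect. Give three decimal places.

Noncentrality parameter: δ = d / √(1/n₁ + 1/n₂) = 0.32 / √(1/155 + 1/485) = 3.4681
Critical value for a one-sided test at α = 0.05: z_α = 1.645.
Power = P(Z > 1.645 − δ) = Φ(1.823) = 0.9659.

Power ≈ 0.966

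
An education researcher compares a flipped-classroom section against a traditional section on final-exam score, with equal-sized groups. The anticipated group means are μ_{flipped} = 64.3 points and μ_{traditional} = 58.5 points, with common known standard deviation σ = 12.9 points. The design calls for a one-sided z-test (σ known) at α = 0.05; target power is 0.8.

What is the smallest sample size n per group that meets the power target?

Standardized effect: d = |μ_{flipped} − μ_{traditional}| / σ = |64.3 − 58.5| / 12.9 = 0.4496
For power 0.8 need Φ(δ − z_{0.05}) = 0.8, so δ = z_{0.05} + z_{0.20} = 1.645 + 0.842 = 2.486.
δ = d·√(n/2) ⇒ n = 2(δ/d)² = 2 × (2.486 / 0.4496)² = 61.17.
Round up to the next whole unit.

n = 62 per group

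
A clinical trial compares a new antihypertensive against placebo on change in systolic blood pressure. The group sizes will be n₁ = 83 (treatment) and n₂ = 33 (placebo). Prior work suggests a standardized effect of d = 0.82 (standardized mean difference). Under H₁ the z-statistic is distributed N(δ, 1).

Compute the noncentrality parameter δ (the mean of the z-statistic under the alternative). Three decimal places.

δ = d / √(1/n₁ + 1/n₂) = 0.82 / √(1/83 + 1/33) = 3.9846

δ ≈ 3.985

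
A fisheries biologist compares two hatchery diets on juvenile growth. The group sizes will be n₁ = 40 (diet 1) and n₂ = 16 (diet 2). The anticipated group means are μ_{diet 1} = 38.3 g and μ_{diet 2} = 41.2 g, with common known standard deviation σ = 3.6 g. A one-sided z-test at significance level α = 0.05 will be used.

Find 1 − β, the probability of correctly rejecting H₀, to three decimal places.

Standardized effect: d = |μ_{diet 1} − μ_{diet 2}| / σ = |38.3 − 41.2| / 3.6 = 0.8056
Noncentrality parameter: δ = d / √(1/n₁ + 1/n₂) = 0.8056 / √(1/40 + 1/16) = 2.7233
One-sided α = 0.05 → critical value z_{0.05} = 1.645.
Power = Φ(δ − 1.645) = Φ(1.078) = 0.8596.

Power ≈ 0.860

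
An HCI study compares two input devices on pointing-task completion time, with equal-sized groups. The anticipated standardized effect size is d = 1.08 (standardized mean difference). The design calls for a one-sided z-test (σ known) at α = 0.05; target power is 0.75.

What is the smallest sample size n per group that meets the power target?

n = 10 per group

For power 0.75 need Φ(δ − z_{0.05}) = 0.75, so δ = z_{0.05} + z_{0.25} = 1.645 + 0.674 = 2.319.
δ = d·√(n/2) ⇒ n = 2(δ/d)² = 2 × (2.319 / 1.08)² = 9.22.
Round up to the next whole unit.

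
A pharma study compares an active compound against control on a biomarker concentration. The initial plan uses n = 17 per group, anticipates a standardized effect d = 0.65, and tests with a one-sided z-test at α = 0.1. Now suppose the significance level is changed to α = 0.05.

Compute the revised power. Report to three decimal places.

Power ≈ 0.599

δ = d·√(n/2) = 0.65 × √(17/2) = 1.8951 (unchanged). New critical value: z_{0.05} = 1.645.
Revised power = Φ(δ − 1.645) = Φ(0.250) = 0.5988.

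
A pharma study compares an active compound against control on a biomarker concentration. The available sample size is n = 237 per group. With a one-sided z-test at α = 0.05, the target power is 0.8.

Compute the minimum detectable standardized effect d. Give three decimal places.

d ≈ 0.228

Need Φ(δ − 1.645) = 0.8, so δ = 1.645 + 0.842 = 2.486.
δ = d·√(n/2) ⇒ d = δ/√(n/2) = 2.486/√(237/2) = 0.2284.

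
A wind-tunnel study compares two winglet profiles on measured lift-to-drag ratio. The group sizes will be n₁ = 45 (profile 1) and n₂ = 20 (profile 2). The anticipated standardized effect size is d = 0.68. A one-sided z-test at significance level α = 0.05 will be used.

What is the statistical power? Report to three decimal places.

Power ≈ 0.812

Noncentrality parameter: δ = d / √(1/n₁ + 1/n₂) = 0.68 / √(1/45 + 1/20) = 2.5303
One-sided α = 0.05 → critical value z_{0.05} = 1.645.
Power = P(Z > 1.645 − δ) = Φ(0.885) = 0.8120.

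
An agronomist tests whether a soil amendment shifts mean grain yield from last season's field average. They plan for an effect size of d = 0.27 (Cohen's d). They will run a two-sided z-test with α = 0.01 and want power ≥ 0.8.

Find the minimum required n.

n = 161

Set Φ(δ − 2.576) = 0.8; then δ − 2.576 = Φ⁻¹(0.8) = 0.842, giving δ = 3.417.
(Ignoring the negligible lower-tail rejection probability gives the usual closed-form inversion.)
δ = d·√n ⇒ n = (δ/d)² = (3.417 / 0.27)² = 160.21.
Rounding up, n = 161.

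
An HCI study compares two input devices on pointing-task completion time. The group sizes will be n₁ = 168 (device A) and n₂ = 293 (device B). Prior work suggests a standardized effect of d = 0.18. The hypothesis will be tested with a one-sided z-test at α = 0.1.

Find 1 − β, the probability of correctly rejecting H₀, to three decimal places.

Power ≈ 0.719

Noncentrality parameter: δ = d / √(1/n₁ + 1/n₂) = 0.18 / √(1/168 + 1/293) = 1.8600
One-sided α = 0.1 → critical value z_{0.1} = 1.282.
Power = Φ(δ − 1.282) = Φ(0.578) = 0.7185.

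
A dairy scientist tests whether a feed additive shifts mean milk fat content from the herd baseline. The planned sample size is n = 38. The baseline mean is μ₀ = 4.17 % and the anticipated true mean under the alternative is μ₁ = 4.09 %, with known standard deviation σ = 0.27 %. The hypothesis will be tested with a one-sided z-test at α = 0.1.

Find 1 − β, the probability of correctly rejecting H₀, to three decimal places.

Standardized effect: d = |μ₁ − μ₀| / σ = |4.09 − 4.17| / 0.27 = 0.2963
Noncentrality parameter: δ = d·√n = 0.2963 × √38 = 1.8265
One-sided α = 0.1 → critical value z_{0.1} = 1.282.
Power = P(Z > 1.282 − δ) = Φ(0.545) = 0.7071.

Power ≈ 0.707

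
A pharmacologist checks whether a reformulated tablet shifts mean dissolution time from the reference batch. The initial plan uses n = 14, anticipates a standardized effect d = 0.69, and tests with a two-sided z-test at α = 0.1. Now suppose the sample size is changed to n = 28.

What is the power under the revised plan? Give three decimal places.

With n = 28: δ = d·√n = 0.69 × √28 = 3.6511. Critical value z_{0.05} = 1.645.
Revised power = Φ(δ − 1.645) + Φ(−δ − 1.645) = Φ(2.006) + Φ(-5.296) = 0.9776 + 0.0000 = 0.9776.

Power ≈ 0.978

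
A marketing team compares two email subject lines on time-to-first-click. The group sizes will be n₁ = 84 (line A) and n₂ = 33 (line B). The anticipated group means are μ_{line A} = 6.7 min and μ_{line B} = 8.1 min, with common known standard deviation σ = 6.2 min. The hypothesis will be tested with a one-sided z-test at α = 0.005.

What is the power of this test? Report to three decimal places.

Standardized effect: d = |μ_{line A} − μ_{line B}| / σ = |6.7 − 8.1| / 6.2 = 0.2258
Noncentrality parameter: δ = d / √(1/n₁ + 1/n₂) = 0.2258 / √(1/84 + 1/33) = 1.0991
One-sided α = 0.005 → critical value z_{0.005} = 2.576.
Power = Φ(δ − 2.576) = Φ(-1.477) = 0.0699.

Power ≈ 0.070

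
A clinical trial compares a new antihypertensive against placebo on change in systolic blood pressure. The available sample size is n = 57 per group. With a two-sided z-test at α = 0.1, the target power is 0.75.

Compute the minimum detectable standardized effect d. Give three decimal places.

Need Φ(δ − 1.645) = 0.75, so δ = 1.645 + 0.674 = 2.319.
(The second rejection-region term Φ(−δ − z_{α/2}) is negligible and dropped.)
δ = d·√(n/2) ⇒ d = δ/√(n/2) = 2.319/√(57/2) = 0.4345.

d ≈ 0.434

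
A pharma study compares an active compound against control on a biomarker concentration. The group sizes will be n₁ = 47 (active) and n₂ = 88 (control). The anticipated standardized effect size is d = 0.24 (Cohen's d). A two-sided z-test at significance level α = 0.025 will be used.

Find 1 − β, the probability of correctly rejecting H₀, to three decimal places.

Power ≈ 0.181

Noncentrality parameter: δ = d / √(1/n₁ + 1/n₂) = 0.24 / √(1/47 + 1/88) = 1.3284
Two-sided α = 0.025 → critical value z_{0.0125} = 2.241.
Power = Φ(δ − 2.241) + Φ(−δ − 2.241) = Φ(-0.913) + Φ(-3.570) = 0.1806 + 0.0002 = 0.1808.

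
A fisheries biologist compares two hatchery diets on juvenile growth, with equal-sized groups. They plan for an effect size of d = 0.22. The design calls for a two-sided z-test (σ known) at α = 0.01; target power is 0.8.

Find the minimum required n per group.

Set Φ(δ − 2.576) = 0.8; then δ − 2.576 = Φ⁻¹(0.8) = 0.842, giving δ = 3.417.
(Ignoring the negligible lower-tail rejection probability gives the usual closed-form inversion.)
δ = d·√(n/2) ⇒ n = 2(δ/d)² = 2 × (3.417 / 0.22)² = 482.60.
Rounding up, n = 483 per group.

n = 483 per group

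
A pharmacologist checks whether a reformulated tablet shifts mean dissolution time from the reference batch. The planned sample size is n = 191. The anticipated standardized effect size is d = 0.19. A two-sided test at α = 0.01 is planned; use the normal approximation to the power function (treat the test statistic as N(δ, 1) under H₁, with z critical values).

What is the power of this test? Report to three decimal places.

Power ≈ 0.520

Noncentrality parameter: δ = d·√n = 0.19 × √191 = 2.6259
Critical value for a two-sided test at α = 0.01: z_{α/2} = 2.576.
Power = Φ(δ − 2.576) + Φ(−δ − 2.576) = Φ(0.050) + Φ(-5.202) = 0.5199 + 0.0000 = 0.5199.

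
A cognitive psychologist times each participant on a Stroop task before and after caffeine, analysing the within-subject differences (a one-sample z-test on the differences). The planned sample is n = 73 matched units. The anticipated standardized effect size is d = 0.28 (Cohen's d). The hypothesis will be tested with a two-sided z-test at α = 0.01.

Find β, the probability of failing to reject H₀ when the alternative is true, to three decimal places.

Noncentrality parameter: δ = d·√n = 0.28 × √73 = 2.3923
Two-sided α = 0.01 → critical value z_{0.005} = 2.576.
Power = Φ(δ − 2.576) + Φ(−δ − 2.576) = Φ(-0.184) + Φ(-4.968) = 0.4272 + 0.0000 = 0.4272.
Type II error: β = 1 − power = 1 − 0.4272 = 0.5728.

β ≈ 0.573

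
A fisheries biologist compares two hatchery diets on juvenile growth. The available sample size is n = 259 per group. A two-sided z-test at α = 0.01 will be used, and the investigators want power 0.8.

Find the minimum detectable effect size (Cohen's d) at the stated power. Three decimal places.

Need Φ(δ − 2.576) = 0.8, so δ = 2.576 + 0.842 = 3.417.
(The second rejection-region term Φ(−δ − z_{α/2}) is negligible and dropped.)
δ = d·√(n/2) ⇒ d = δ/√(n/2) = 3.417/√(259/2) = 0.3003.

d ≈ 0.300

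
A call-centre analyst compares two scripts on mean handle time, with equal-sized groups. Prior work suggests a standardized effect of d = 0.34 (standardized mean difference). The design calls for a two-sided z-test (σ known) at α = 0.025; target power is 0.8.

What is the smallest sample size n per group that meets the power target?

Set Φ(δ − 2.241) = 0.8; then δ − 2.241 = Φ⁻¹(0.8) = 0.842, giving δ = 3.083.
(The Φ(−δ − z_{α/2}) term is vanishingly small for δ > 0 and is dropped in the standard sample-size formula.)
δ = d·√(n/2) ⇒ n = 2(δ/d)² = 2 × (3.083 / 0.34)² = 164.45.
Rounding up, n = 165 per group.

n = 165 per group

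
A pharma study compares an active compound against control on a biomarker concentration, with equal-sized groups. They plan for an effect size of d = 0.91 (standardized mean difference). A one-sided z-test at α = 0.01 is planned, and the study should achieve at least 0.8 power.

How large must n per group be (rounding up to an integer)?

For power 0.8 need Φ(δ − z_{0.01}) = 0.8, so δ = z_{0.01} + z_{0.20} = 2.326 + 0.842 = 3.168.
δ = d·√(n/2) ⇒ n = 2(δ/d)² = 2 × (3.168 / 0.91)² = 24.24.
Round up to the next whole unit.

n = 25 per group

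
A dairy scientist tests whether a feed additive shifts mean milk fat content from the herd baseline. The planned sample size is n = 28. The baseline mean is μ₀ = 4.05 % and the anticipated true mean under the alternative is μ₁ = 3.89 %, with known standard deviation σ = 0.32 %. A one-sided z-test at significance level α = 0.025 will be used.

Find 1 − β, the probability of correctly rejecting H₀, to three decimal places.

Standardized effect: d = |μ₁ − μ₀| / σ = |3.89 − 4.05| / 0.32 = 0.5000
Noncentrality parameter: δ = d·√n = 0.5000 × √28 = 2.6458
One-sided α = 0.025 → critical value z_{0.025} = 1.960.
Power = Φ(δ − 1.960) = Φ(0.686) = 0.7536.

Power ≈ 0.754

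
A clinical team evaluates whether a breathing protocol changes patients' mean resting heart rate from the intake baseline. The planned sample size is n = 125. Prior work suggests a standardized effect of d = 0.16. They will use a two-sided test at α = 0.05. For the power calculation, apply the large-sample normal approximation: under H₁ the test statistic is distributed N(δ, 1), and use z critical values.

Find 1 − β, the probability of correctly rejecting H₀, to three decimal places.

Power ≈ 0.432

Noncentrality parameter: λ = d·√n = 0.16 × √125 = 1.7889
Two-sided α = 0.05 → critical value z_{0.025} = 1.960.
Power = Φ(λ − 1.960) + Φ(−λ − 1.960) = Φ(-0.171) + Φ(-3.749) = 0.4321 + 0.0001 = 0.4322.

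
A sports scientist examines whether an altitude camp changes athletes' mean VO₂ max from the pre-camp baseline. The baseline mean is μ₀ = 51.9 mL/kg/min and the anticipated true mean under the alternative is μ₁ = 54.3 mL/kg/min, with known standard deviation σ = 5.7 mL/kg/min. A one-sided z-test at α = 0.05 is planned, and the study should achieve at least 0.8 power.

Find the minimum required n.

Standardized effect: d = |μ₁ − μ₀| / σ = |54.3 − 51.9| / 5.7 = 0.4211
For power 0.8 need Φ(δ − z_{0.05}) = 0.8, so δ = z_{0.05} + z_{0.20} = 1.645 + 0.842 = 2.486.
δ = d·√n ⇒ n = (δ/d)² = (2.486 / 0.4211)² = 34.87.
Round up to the next whole unit.

n = 35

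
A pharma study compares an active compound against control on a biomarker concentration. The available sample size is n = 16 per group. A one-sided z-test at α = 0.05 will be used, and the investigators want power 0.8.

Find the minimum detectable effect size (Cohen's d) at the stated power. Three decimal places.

d ≈ 0.879

Need Φ(δ − 1.645) = 0.8, so δ = 1.645 + 0.842 = 2.486.
δ = d·√(n/2) ⇒ d = δ/√(n/2) = 2.486/√(16/2) = 0.8791.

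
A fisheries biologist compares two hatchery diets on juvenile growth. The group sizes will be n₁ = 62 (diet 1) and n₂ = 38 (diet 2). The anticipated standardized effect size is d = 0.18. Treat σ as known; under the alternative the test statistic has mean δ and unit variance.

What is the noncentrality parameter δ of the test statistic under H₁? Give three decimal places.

The noncentrality parameter scales effect size by the design's sample-size factor: δ = d / √(1/n₁ + 1/n₂) = 0.18 / √(1/62 + 1/38) = 0.8737

δ ≈ 0.874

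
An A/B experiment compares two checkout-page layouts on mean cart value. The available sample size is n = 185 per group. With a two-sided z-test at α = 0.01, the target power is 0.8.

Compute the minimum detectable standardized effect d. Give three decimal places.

Required noncentrality: δ = z_{0.005} + z_{0.20} = 2.576 + 0.842 = 3.417.
(The second rejection-region term Φ(−δ − z_{α/2}) is negligible and dropped.)
δ = d·√(n/2) ⇒ d = δ/√(n/2) = 3.417/√(185/2) = 0.3553.

d ≈ 0.355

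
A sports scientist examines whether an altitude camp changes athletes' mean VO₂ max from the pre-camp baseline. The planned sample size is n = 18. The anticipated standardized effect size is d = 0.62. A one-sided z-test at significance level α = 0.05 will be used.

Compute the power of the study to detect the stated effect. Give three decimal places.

Noncentrality parameter: δ = d·√n = 0.62 × √18 = 2.6304
Critical value for a one-sided test at α = 0.05: z_α = 1.645.
Power = Φ(δ − 1.645) = Φ(0.986) = 0.8378.

Power ≈ 0.838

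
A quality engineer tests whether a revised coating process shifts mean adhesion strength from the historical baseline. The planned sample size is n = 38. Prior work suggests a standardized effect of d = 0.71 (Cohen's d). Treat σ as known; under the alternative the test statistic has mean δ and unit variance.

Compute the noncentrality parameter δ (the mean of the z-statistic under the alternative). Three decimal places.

δ ≈ 4.377

The noncentrality parameter scales effect size by the design's sample-size factor: δ = d·√n = 0.71 × √38 = 4.3767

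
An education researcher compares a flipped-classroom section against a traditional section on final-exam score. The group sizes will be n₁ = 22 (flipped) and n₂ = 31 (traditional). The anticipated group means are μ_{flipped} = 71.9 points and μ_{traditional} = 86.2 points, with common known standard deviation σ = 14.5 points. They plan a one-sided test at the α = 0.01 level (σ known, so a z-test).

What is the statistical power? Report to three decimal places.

Standardized effect: d = |μ_{flipped} − μ_{traditional}| / σ = |71.9 − 86.2| / 14.5 = 0.9862
Noncentrality parameter: δ = d / √(1/n₁ + 1/n₂) = 0.9862 / √(1/22 + 1/31) = 3.5377
Critical value for a one-sided test at α = 0.01: z_α = 2.326.
Power = P(Z > 2.326 − δ) = Φ(1.211) = 0.8871.

Power ≈ 0.887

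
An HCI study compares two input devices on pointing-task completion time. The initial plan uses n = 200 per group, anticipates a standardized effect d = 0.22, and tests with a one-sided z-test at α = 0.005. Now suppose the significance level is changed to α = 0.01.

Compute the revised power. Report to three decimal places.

δ = d·√(n/2) = 0.22 × √(200/2) = 2.2000 (unchanged). New critical value: z_{0.01} = 2.326.
Revised power = Φ(δ − 2.326) = Φ(-0.126) = 0.4497.

Power ≈ 0.450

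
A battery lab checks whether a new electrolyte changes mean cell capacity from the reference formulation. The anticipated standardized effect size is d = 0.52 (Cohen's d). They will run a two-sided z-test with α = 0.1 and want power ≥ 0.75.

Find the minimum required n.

Set Φ(δ − 1.645) = 0.75; then δ − 1.645 = Φ⁻¹(0.75) = 0.674, giving δ = 2.319.
(Ignoring the negligible lower-tail rejection probability gives the usual closed-form inversion.)
δ = d·√n ⇒ n = (δ/d)² = (2.319 / 0.52)² = 19.89.
Rounding up, n = 20.

n = 20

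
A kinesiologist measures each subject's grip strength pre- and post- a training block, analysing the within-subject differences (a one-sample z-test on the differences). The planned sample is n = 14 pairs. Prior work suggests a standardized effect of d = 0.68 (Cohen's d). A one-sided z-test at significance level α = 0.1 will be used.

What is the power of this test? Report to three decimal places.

Noncentrality parameter: δ = d·√n = 0.68 × √14 = 2.5443
Critical value for a one-sided test at α = 0.1: z_α = 1.282.
Power = Φ(δ − 1.282) = Φ(1.263) = 0.8967.

Power ≈ 0.897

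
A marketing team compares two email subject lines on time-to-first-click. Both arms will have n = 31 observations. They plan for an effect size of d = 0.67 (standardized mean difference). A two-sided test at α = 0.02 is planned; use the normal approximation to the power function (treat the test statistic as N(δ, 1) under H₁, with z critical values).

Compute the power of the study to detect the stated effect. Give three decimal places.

Noncentrality parameter: δ = d·√(n/2) = 0.67 × √(31/2) = 2.6378
Two-sided α = 0.02 → critical value z_{0.01} = 2.326.
Power = Φ(δ − 2.326) + Φ(−δ − 2.326) = Φ(0.311) + Φ(-4.964) = 0.6223 + 0.0000 = 0.6223.

Power ≈ 0.622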